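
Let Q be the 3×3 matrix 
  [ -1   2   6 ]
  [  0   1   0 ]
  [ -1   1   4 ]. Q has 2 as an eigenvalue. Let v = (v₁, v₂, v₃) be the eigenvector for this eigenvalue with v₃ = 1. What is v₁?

2

Q − 2I = [[-3, 2, 6], [0, -1, 0], [-1, 1, 2]].
Solving (Q − 2I)v = 0 gives the eigenspace spanned by (2, 0, 1).
With v₃ = 1, v = (2, 0, 1), so v₁ = 2.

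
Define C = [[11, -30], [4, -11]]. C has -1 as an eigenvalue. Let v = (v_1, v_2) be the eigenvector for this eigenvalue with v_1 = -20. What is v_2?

-8

C + 1I = [[12, -30], [4, -10]].
Solving (C + 1I)v = 0 gives the eigenspace spanned by (-20, -8).
With v_1 = -20, v = (-20, -8), so v_2 = -8.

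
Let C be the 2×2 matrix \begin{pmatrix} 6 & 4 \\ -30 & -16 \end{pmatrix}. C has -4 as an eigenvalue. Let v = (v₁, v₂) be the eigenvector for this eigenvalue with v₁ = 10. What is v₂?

C + 4I = [[10, 4], [-30, -12]].
Solving (C + 4I)v = 0 gives the eigenspace spanned by (10, -25).
With v₁ = 10, v = (10, -25), so v₂ = -25.

-25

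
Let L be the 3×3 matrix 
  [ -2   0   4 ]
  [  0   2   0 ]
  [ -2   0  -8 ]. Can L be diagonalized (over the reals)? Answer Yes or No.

Characteristic polynomial: p(s) = s^3 + 8s^2 + 4s - 48 = (s - 2)(s + 4)(s + 6).
All 3 eigenvalues are distinct, so L is diagonalizable.

Yes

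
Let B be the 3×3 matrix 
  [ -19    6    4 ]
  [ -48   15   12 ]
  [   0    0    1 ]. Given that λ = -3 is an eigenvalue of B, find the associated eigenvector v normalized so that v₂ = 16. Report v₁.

6

B + 3I = [[-16, 6, 4], [-48, 18, 12], [0, 0, 4]].
Solving (B + 3I)v = 0 gives the eigenspace spanned by (6, 16, 0).
With v₂ = 16, v = (6, 16, 0), so v₁ = 6.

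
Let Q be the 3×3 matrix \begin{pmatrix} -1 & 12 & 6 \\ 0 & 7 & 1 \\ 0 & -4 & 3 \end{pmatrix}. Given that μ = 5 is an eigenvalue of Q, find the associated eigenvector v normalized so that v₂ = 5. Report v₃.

Q − 5I = [[-6, 12, 6], [0, 2, 1], [0, -4, -2]].
Solving (Q − 5I)v = 0 gives the eigenspace spanned by (0, 5, -10).
With v₂ = 5, v = (0, 5, -10), so v₃ = -10.

-10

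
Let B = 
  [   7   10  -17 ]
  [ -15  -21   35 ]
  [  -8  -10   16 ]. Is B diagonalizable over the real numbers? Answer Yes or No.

Characteristic polynomial: p(s) = s^3 - 2s^2 - 7s - 4 = (s - 4)(s + 1)^2.
s = -1 has algebraic multiplicity 2; rank(B + 1I) = 2, so geometric multiplicity = 1.
Geometric multiplicity < algebraic multiplicity, so B is not diagonalizable.

No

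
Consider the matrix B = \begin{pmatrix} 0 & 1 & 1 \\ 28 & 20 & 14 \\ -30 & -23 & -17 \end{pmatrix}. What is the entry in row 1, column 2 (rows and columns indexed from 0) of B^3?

Characteristic polynomial: s^3 - 3s^2 - 16s - 12 = (s - 6)(s + 1)(s + 2), so the eigenvalues are -2, -1, 6.
s=-1: eigenvector (1, -2, 1).
s=6: eigenvector (0, 1, -1).
s=-2: eigenvector (-1, 0, 2).
P = [[1, 0, -1], [-2, 1, 0], [1, -1, 2]], D = diag(-1, 6, -2), P⁻¹ = [[2, 1, 1], [4, 3, 2], [1, 1, 1]].
B³ = P·diag(-1, 216, -8)·P⁻¹ = [[6, 7, 7], [868, 650, 434], [-882, -665, -449]].
The requested entry is 434.

434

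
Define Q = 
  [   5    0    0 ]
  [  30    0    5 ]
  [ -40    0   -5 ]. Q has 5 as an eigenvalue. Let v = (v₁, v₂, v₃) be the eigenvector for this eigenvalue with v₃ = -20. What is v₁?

5

Q − 5I = [[0, 0, 0], [30, -5, 5], [-40, 0, -10]].
Solving (Q − 5I)v = 0 gives the eigenspace spanned by (5, 10, -20).
With v₃ = -20, v = (5, 10, -20), so v₁ = 5.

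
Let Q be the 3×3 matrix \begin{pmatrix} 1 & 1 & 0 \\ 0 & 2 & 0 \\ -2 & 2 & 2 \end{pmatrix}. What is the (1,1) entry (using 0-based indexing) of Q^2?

Characteristic polynomial: r^3 - 5r^2 + 8r - 4 = (r - 2)^2(r - 1), so the eigenvalues are 1, 2, 2.
r=1: eigenvector (1, 0, 2).
r=2: eigenvector (1, 1, 2).
r=2: eigenvector (0, 0, 1).
P = [[1, 1, 0], [0, 1, 0], [2, 2, 1]], D = diag(1, 2, 2), P⁻¹ = [[1, -1, 0], [0, 1, 0], [-2, 0, 1]].
Q² = P·diag(1, 4, 4)·P⁻¹ = [[1, 3, 0], [0, 4, 0], [-6, 6, 4]].
The requested entry is 4.

4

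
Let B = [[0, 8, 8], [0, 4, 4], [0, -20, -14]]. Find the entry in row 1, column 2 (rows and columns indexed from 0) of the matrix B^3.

Characteristic polynomial: r^3 + 10r^2 + 24r = r(r + 4)(r + 6), so the eigenvalues are -6, -4, 0.
r=0: eigenvector (1, 0, 0).
r=-4: eigenvector (2, 1, -2).
r=-6: eigenvector (-4, -2, 5).
P = [[1, 2, -4], [0, 1, -2], [0, -2, 5]], D = diag(0, -4, -6), P⁻¹ = [[1, -2, 0], [0, 5, 2], [0, 2, 1]].
B³ = P·diag(0, -64, -216)·P⁻¹ = [[0, 1088, 608], [0, 544, 304], [0, -1520, -824]].
The requested entry is 304.

304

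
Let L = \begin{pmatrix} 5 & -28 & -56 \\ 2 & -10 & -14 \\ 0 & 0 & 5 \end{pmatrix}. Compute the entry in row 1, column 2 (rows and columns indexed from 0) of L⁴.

-1218

Characteristic polynomial: λ^3 - 19λ - 30 = (λ - 5)(λ + 2)(λ + 3), so the eigenvalues are -3, -2, 5.
λ=-2: eigenvector (4, 1, 0).
λ=-3: eigenvector (-7, -2, 0).
λ=5: eigenvector (-8, -2, 1).
P = [[4, -7, -8], [1, -2, -2], [0, 0, 1]], D = diag(-2, -3, 5), P⁻¹ = [[2, -7, 2], [1, -4, 0], [0, 0, 1]].
L⁴ = P·diag(16, 81, 625)·P⁻¹ = [[-439, 1820, -4872], [-130, 536, -1218], [0, 0, 625]].
The requested entry is -1218.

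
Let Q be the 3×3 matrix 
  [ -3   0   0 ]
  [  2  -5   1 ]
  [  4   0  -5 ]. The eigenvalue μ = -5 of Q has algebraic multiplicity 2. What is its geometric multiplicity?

1

Q + 5I = [[2, 0, 0], [2, 0, 1], [4, 0, 0]].
This matrix has rank 2, so its null space has dimension 3 − 2 = 1.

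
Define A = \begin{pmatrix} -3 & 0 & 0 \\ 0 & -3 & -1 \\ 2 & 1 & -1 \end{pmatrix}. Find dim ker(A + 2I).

A + 2I = [[-1, 0, 0], [0, -1, -1], [2, 1, 1]].
This matrix has rank 2, so its null space has dimension 3 − 2 = 1.

1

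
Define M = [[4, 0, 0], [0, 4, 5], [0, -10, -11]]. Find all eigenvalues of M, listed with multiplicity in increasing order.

-6, -1, 4

Characteristic polynomial: p(λ) = λ^3 + 3λ^2 - 22λ - 24 = (λ - 4)(λ + 1)(λ + 6).
Roots (with multiplicity): -6, -1, 4.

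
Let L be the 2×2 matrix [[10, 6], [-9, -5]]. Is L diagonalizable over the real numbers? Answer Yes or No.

Yes

Characteristic polynomial: p(r) = r^2 - 5r + 4 = (r - 4)(r - 1).
All 2 eigenvalues are distinct, so L is diagonalizable.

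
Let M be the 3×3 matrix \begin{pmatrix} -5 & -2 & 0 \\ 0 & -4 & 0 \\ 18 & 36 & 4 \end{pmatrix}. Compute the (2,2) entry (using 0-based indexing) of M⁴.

256

Characteristic polynomial: λ^3 + 5λ^2 - 16λ - 80 = (λ - 4)(λ + 4)(λ + 5), so the eigenvalues are -5, -4, 4.
λ=-5: eigenvector (1, 0, -2).
λ=4: eigenvector (0, 0, 1).
λ=-4: eigenvector (-2, 1, 0).
P = [[1, 0, -2], [0, 0, 1], [-2, 1, 0]], D = diag(-5, 4, -4), P⁻¹ = [[1, 2, 0], [2, 4, 1], [0, 1, 0]].
M⁴ = P·diag(625, 256, 256)·P⁻¹ = [[625, 738, 0], [0, 256, 0], [-738, -1476, 256]].
The requested entry is 256.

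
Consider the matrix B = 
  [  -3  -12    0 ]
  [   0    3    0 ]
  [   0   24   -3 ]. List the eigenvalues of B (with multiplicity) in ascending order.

-3, -3, 3

Characteristic polynomial: p(t) = t^3 + 3t^2 - 9t - 27 = (t - 3)(t + 3)^2.
Roots (with multiplicity): -3, -3, 3.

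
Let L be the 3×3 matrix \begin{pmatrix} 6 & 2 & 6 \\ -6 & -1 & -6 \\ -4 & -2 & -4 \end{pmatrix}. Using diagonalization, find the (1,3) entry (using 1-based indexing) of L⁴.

12

Characteristic polynomial: r^3 - r^2 - 2r = r(r - 2)(r + 1), so the eigenvalues are -1, 0, 2.
r=2: eigenvector (1, -2, 0).
r=-1: eigenvector (-2, 1, 2).
r=0: eigenvector (-1, 0, 1).
P = [[1, -2, -1], [-2, 1, 0], [0, 2, 1]], D = diag(2, -1, 0), P⁻¹ = [[1, 0, 1], [2, 1, 2], [-4, -2, -3]].
L⁴ = P·diag(16, 1, 0)·P⁻¹ = [[12, -2, 12], [-30, 1, -30], [4, 2, 4]].
The requested entry is 12.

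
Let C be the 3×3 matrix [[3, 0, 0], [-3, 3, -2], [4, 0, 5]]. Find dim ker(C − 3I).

1

C − 3I = [[0, 0, 0], [-3, 0, -2], [4, 0, 2]].
This matrix has rank 2, so its null space has dimension 3 − 2 = 1.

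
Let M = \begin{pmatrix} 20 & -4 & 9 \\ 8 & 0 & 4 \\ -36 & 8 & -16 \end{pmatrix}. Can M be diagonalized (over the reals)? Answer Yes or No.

Characteristic polynomial: p(r) = r^3 - 4r^2 + 4r = r(r - 2)^2.
r = 2 has algebraic multiplicity 2; rank(M − 2I) = 2, so geometric multiplicity = 1.
Geometric multiplicity < algebraic multiplicity, so M is not diagonalizable.

No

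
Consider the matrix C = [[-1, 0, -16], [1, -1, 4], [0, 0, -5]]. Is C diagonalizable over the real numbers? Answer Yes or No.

Characteristic polynomial: p(λ) = λ^3 + 7λ^2 + 11λ + 5 = (λ + 1)^2(λ + 5).
λ = -1 has algebraic multiplicity 2; rank(C + 1I) = 2, so geometric multiplicity = 1.
Geometric multiplicity < algebraic multiplicity, so C is not diagonalizable.

No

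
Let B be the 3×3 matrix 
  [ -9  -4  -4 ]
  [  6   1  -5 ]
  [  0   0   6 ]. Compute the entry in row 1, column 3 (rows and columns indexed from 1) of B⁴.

1088

Characteristic polynomial: r^3 + 2r^2 - 33r - 90 = (r - 6)(r + 3)(r + 5), so the eigenvalues are -5, -3, 6.
r=-5: eigenvector (1, -1, 0).
r=-3: eigenvector (-2, 3, 0).
r=6: eigenvector (0, -1, 1).
P = [[1, -2, 0], [-1, 3, -1], [0, 0, 1]], D = diag(-5, -3, 6), P⁻¹ = [[3, 2, 2], [1, 1, 1], [0, 0, 1]].
B⁴ = P·diag(625, 81, 1296)·P⁻¹ = [[1713, 1088, 1088], [-1632, -1007, -2303], [0, 0, 1296]].
The requested entry is 1088.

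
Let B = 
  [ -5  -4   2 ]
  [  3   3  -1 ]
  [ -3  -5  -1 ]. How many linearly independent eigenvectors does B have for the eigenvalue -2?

B + 2I = [[-3, -4, 2], [3, 5, -1], [-3, -5, 1]].
This matrix has rank 2, so its null space has dimension 3 − 2 = 1.

1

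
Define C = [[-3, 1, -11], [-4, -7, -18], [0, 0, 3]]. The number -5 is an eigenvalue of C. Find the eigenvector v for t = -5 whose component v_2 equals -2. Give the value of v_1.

1

C + 5I = [[2, 1, -11], [-4, -2, -18], [0, 0, 8]].
Solving (C + 5I)v = 0 gives the eigenspace spanned by (1, -2, 0).
With v_2 = -2, v = (1, -2, 0), so v_1 = 1.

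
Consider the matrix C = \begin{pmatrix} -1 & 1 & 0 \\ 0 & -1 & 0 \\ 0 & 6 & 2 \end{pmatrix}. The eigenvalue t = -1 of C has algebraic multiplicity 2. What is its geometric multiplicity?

C + 1I = [[0, 1, 0], [0, 0, 0], [0, 6, 3]].
This matrix has rank 2, so its null space has dimension 3 − 2 = 1.

1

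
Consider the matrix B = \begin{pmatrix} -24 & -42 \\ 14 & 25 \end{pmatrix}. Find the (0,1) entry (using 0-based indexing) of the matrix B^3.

-546

Characteristic polynomial: t^2 - t - 12 = (t - 4)(t + 3), so the eigenvalues are -3, 4.
t=-3: eigenvector (-2, 1).
t=4: eigenvector (-3, 2).
P = [[-2, -3], [1, 2]], D = diag(-3, 4), P⁻¹ = [[-2, -3], [1, 2]].
B³ = P·diag(-27, 64)·P⁻¹ = [[-300, -546], [182, 337]].
The requested entry is -546.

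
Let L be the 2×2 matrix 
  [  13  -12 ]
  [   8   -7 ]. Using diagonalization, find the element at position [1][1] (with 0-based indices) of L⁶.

Characteristic polynomial: r^2 - 6r + 5 = (r - 5)(r - 1), so the eigenvalues are 1, 5.
r=1: eigenvector (1, 1).
r=5: eigenvector (3, 2).
P = [[1, 3], [1, 2]], D = diag(1, 5), P⁻¹ = [[-2, 3], [1, -1]].
L⁶ = P·diag(1, 15625)·P⁻¹ = [[46873, -46872], [31248, -31247]].
The requested entry is -31247.

-31247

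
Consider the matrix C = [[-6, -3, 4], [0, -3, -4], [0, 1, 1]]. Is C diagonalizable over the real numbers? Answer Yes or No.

Characteristic polynomial: p(μ) = μ^3 + 8μ^2 + 13μ + 6 = (μ + 1)^2(μ + 6).
μ = -1 has algebraic multiplicity 2; rank(C + 1I) = 2, so geometric multiplicity = 1.
Geometric multiplicity < algebraic multiplicity, so C is not diagonalizable.

No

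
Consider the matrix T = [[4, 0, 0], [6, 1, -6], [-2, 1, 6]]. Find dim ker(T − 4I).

2

T − 4I = [[0, 0, 0], [6, -3, -6], [-2, 1, 2]].
This matrix has rank 1, so its null space has dimension 3 − 1 = 2.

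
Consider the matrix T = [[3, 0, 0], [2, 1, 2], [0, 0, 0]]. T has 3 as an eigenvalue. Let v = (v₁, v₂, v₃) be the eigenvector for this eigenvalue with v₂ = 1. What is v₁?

T − 3I = [[0, 0, 0], [2, -2, 2], [0, 0, -3]].
Solving (T − 3I)v = 0 gives the eigenspace spanned by (1, 1, 0).
With v₂ = 1, v = (1, 1, 0), so v₁ = 1.

1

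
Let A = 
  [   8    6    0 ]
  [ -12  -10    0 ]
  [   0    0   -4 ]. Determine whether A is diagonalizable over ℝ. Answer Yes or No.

Characteristic polynomial: p(t) = t^3 + 6t^2 - 32 = (t - 2)(t + 4)^2.
t = -4 has algebraic multiplicity 2; rank(A + 4I) = 1, so geometric multiplicity = 2.
Every eigenvalue has geometric = algebraic multiplicity, so A is diagonalizable.

Yes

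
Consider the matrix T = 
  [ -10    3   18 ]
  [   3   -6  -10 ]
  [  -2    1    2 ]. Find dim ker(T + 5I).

1

T + 5I = [[-5, 3, 18], [3, -1, -10], [-2, 1, 7]].
This matrix has rank 2, so its null space has dimension 3 − 2 = 1.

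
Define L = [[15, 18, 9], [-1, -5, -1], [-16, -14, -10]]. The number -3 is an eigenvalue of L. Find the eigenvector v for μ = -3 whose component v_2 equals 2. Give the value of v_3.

-4

L + 3I = [[18, 18, 9], [-1, -2, -1], [-16, -14, -7]].
Solving (L + 3I)v = 0 gives the eigenspace spanned by (0, 2, -4).
With v_2 = 2, v = (0, 2, -4), so v_3 = -4.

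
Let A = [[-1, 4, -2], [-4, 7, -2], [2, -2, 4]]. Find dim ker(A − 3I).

A − 3I = [[-4, 4, -2], [-4, 4, -2], [2, -2, 1]].
This matrix has rank 1, so its null space has dimension 3 − 1 = 2.

2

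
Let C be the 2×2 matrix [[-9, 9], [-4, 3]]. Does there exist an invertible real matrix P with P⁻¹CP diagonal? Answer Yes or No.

No

Characteristic polynomial: p(λ) = λ^2 + 6λ + 9 = (λ + 3)^2.
λ = -3 has algebraic multiplicity 2; rank(C + 3I) = 1, so geometric multiplicity = 1.
Geometric multiplicity < algebraic multiplicity, so C is not diagonalizable.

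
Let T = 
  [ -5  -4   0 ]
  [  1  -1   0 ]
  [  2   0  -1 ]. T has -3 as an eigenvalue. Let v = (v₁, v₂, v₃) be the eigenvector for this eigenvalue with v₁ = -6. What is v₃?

T + 3I = [[-2, -4, 0], [1, 2, 0], [2, 0, 2]].
Solving (T + 3I)v = 0 gives the eigenspace spanned by (-6, 3, 6).
With v₁ = -6, v = (-6, 3, 6), so v₃ = 6.

6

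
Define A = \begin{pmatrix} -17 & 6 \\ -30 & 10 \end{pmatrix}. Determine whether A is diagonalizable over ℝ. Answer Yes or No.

Characteristic polynomial: p(s) = s^2 + 7s + 10 = (s + 2)(s + 5).
All 2 eigenvalues are distinct, so A is diagonalizable.

Yes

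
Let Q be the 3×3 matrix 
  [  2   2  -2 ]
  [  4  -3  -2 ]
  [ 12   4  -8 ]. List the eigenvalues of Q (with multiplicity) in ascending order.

-4, -3, -2

Characteristic polynomial: p(μ) = μ^3 + 9μ^2 + 26μ + 24 = (μ + 2)(μ + 3)(μ + 4).
Roots (with multiplicity): -4, -3, -2.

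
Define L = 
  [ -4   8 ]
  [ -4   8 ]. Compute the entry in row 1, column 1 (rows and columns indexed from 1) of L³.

-64

Characteristic polynomial: r^2 - 4r = r(r - 4), so the eigenvalues are 0, 4.
r=0: eigenvector (2, 1).
r=4: eigenvector (1, 1).
P = [[2, 1], [1, 1]], D = diag(0, 4), P⁻¹ = [[1, -1], [-1, 2]].
L³ = P·diag(0, 64)·P⁻¹ = [[-64, 128], [-64, 128]].
The requested entry is -64.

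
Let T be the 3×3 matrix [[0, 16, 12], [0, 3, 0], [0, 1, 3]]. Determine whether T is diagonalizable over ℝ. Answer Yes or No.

Characteristic polynomial: p(s) = s^3 - 6s^2 + 9s = s(s - 3)^2.
s = 3 has algebraic multiplicity 2; rank(T − 3I) = 2, so geometric multiplicity = 1.
Geometric multiplicity < algebraic multiplicity, so T is not diagonalizable.

No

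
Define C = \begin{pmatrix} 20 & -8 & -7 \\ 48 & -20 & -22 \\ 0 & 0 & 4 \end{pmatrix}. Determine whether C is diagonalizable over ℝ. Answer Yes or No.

Characteristic polynomial: p(λ) = λ^3 - 4λ^2 - 16λ + 64 = (λ - 4)^2(λ + 4).
λ = 4 has algebraic multiplicity 2; rank(C − 4I) = 2, so geometric multiplicity = 1.
Geometric multiplicity < algebraic multiplicity, so C is not diagonalizable.

No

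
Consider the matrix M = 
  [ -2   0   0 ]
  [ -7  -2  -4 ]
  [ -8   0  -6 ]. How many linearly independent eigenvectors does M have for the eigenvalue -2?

1

M + 2I = [[0, 0, 0], [-7, 0, -4], [-8, 0, -4]].
This matrix has rank 2, so its null space has dimension 3 − 2 = 1.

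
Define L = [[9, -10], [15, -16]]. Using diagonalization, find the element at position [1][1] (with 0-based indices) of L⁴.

3886

Characteristic polynomial: r^2 + 7r + 6 = (r + 1)(r + 6), so the eigenvalues are -6, -1.
r=-1: eigenvector (1, 1).
r=-6: eigenvector (2, 3).
P = [[1, 2], [1, 3]], D = diag(-1, -6), P⁻¹ = [[3, -2], [-1, 1]].
L⁴ = P·diag(1, 1296)·P⁻¹ = [[-2589, 2590], [-3885, 3886]].
The requested entry is 3886.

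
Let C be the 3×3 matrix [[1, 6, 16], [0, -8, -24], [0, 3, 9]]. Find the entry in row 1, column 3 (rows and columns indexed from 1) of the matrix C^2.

Characteristic polynomial: t^3 - 2t^2 + t = t(t - 1)^2, so the eigenvalues are 0, 1, 1.
t=1: eigenvector (4, -8, 3).
t=0: eigenvector (-2, 3, -1).
t=1: eigenvector (1, 0, 0).
P = [[4, -2, 1], [-8, 3, 0], [3, -1, 0]], D = diag(1, 0, 1), P⁻¹ = [[0, 1, 3], [0, 3, 8], [1, 2, 4]].
C² = P·diag(1, 0, 1)·P⁻¹ = [[1, 6, 16], [0, -8, -24], [0, 3, 9]].
The requested entry is 16.

16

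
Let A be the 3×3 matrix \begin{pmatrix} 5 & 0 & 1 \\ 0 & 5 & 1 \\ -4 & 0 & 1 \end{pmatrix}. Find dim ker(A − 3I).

1

A − 3I = [[2, 0, 1], [0, 2, 1], [-4, 0, -2]].
This matrix has rank 2, so its null space has dimension 3 − 2 = 1.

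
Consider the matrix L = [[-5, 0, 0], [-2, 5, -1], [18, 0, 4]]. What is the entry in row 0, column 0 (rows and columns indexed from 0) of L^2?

Characteristic polynomial: t^3 - 4t^2 - 25t + 100 = (t - 5)(t - 4)(t + 5), so the eigenvalues are -5, 4, 5.
t=5: eigenvector (0, 1, 0).
t=-5: eigenvector (1, 0, -2).
t=4: eigenvector (0, 1, 1).
P = [[0, 1, 0], [1, 0, 1], [0, -2, 1]], D = diag(5, -5, 4), P⁻¹ = [[-2, 1, -1], [1, 0, 0], [2, 0, 1]].
L² = P·diag(25, 25, 16)·P⁻¹ = [[25, 0, 0], [-18, 25, -9], [-18, 0, 16]].
The requested entry is 25.

25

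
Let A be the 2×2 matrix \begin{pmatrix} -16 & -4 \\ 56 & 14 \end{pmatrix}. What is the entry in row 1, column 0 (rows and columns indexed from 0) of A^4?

-448

Characteristic polynomial: s^2 + 2s = s(s + 2), so the eigenvalues are -2, 0.
s=-2: eigenvector (2, -7).
s=0: eigenvector (1, -4).
P = [[2, 1], [-7, -4]], D = diag(-2, 0), P⁻¹ = [[4, 1], [-7, -2]].
A⁴ = P·diag(16, 0)·P⁻¹ = [[128, 32], [-448, -112]].
The requested entry is -448.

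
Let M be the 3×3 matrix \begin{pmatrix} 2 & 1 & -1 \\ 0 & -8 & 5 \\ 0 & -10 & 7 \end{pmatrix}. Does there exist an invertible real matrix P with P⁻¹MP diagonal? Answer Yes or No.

No

Characteristic polynomial: p(μ) = μ^3 - μ^2 - 8μ + 12 = (μ - 2)^2(μ + 3).
μ = 2 has algebraic multiplicity 2; rank(M − 2I) = 2, so geometric multiplicity = 1.
Geometric multiplicity < algebraic multiplicity, so M is not diagonalizable.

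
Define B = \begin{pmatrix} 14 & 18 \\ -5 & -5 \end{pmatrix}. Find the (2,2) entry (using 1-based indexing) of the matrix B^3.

Characteristic polynomial: μ^2 - 9μ + 20 = (μ - 5)(μ - 4), so the eigenvalues are 4, 5.
μ=4: eigenvector (-9, 5).
μ=5: eigenvector (-2, 1).
P = [[-9, -2], [5, 1]], D = diag(4, 5), P⁻¹ = [[1, 2], [-5, -9]].
B³ = P·diag(64, 125)·P⁻¹ = [[674, 1098], [-305, -485]].
The requested entry is -485.

-485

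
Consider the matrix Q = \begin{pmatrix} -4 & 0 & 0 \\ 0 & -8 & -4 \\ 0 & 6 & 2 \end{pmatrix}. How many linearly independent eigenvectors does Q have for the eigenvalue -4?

2

Q + 4I = [[0, 0, 0], [0, -4, -4], [0, 6, 6]].
This matrix has rank 1, so its null space has dimension 3 − 1 = 2.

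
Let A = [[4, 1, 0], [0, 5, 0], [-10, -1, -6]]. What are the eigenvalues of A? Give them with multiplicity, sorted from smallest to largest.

-6, 4, 5

Characteristic polynomial: p(t) = t^3 - 3t^2 - 34t + 120 = (t - 5)(t - 4)(t + 6).
Roots (with multiplicity): -6, 4, 5.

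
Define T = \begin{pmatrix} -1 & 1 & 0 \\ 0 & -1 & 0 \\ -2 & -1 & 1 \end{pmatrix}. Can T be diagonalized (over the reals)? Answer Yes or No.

Characteristic polynomial: p(r) = r^3 + r^2 - r - 1 = (r - 1)(r + 1)^2.
r = -1 has algebraic multiplicity 2; rank(T + 1I) = 2, so geometric multiplicity = 1.
Geometric multiplicity < algebraic multiplicity, so T is not diagonalizable.

No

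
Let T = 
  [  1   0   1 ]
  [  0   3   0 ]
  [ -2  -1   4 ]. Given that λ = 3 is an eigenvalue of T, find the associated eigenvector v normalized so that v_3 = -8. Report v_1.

-4

T − 3I = [[-2, 0, 1], [0, 0, 0], [-2, -1, 1]].
Solving (T − 3I)v = 0 gives the eigenspace spanned by (-4, 0, -8).
With v_3 = -8, v = (-4, 0, -8), so v_1 = -4.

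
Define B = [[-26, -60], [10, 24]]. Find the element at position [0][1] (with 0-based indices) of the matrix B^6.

255360

Characteristic polynomial: μ^2 + 2μ - 24 = (μ - 4)(μ + 6), so the eigenvalues are -6, 4.
μ=4: eigenvector (-2, 1).
μ=-6: eigenvector (-3, 1).
P = [[-2, -3], [1, 1]], D = diag(4, -6), P⁻¹ = [[1, 3], [-1, -2]].
B⁶ = P·diag(4096, 46656)·P⁻¹ = [[131776, 255360], [-42560, -81024]].
The requested entry is 255360.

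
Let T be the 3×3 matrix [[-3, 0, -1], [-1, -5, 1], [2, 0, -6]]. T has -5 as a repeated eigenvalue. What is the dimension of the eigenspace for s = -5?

T + 5I = [[2, 0, -1], [-1, 0, 1], [2, 0, -1]].
This matrix has rank 2, so its null space has dimension 3 − 2 = 1.

1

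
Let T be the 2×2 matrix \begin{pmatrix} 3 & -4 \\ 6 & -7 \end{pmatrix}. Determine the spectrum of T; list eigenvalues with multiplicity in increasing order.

Characteristic polynomial: p(r) = r^2 + 4r + 3 = (r + 1)(r + 3).
Roots (with multiplicity): -3, -1.

-3, -1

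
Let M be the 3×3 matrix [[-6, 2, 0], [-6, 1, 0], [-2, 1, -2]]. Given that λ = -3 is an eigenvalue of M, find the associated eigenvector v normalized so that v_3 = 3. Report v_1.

M + 3I = [[-3, 2, 0], [-6, 4, 0], [-2, 1, 1]].
Solving (M + 3I)v = 0 gives the eigenspace spanned by (6, 9, 3).
With v_3 = 3, v = (6, 9, 3), so v_1 = 6.

6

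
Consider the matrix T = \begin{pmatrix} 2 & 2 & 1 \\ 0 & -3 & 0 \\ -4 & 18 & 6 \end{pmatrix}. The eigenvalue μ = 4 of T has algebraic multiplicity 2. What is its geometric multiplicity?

1

T − 4I = [[-2, 2, 1], [0, -7, 0], [-4, 18, 2]].
This matrix has rank 2, so its null space has dimension 3 − 2 = 1.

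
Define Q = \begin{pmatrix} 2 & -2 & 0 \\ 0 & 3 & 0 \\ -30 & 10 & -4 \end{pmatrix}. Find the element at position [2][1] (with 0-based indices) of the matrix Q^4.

650

Characteristic polynomial: μ^3 - μ^2 - 14μ + 24 = (μ - 3)(μ - 2)(μ + 4), so the eigenvalues are -4, 2, 3.
μ=-4: eigenvector (0, 0, 1).
μ=3: eigenvector (-2, 1, 10).
μ=2: eigenvector (1, 0, -5).
P = [[0, -2, 1], [0, 1, 0], [1, 10, -5]], D = diag(-4, 3, 2), P⁻¹ = [[5, 0, 1], [0, 1, 0], [1, 2, 0]].
Q⁴ = P·diag(256, 81, 16)·P⁻¹ = [[16, -130, 0], [0, 81, 0], [1200, 650, 256]].
The requested entry is 650.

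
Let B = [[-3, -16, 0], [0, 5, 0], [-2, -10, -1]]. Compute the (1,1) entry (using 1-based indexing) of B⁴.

Characteristic polynomial: λ^3 - λ^2 - 17λ - 15 = (λ - 5)(λ + 1)(λ + 3), so the eigenvalues are -3, -1, 5.
λ=-3: eigenvector (1, 0, 1).
λ=-1: eigenvector (0, 0, 1).
λ=5: eigenvector (-2, 1, -1).
P = [[1, 0, -2], [0, 0, 1], [1, 1, -1]], D = diag(-3, -1, 5), P⁻¹ = [[1, 2, 0], [-1, -1, 1], [0, 1, 0]].
B⁴ = P·diag(81, 1, 625)·P⁻¹ = [[81, -1088, 0], [0, 625, 0], [80, -464, 1]].
The requested entry is 81.

81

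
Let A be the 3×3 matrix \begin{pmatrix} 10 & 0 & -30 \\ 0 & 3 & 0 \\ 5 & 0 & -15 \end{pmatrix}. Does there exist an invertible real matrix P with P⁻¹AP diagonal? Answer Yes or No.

Characteristic polynomial: p(t) = t^3 + 2t^2 - 15t = t(t - 3)(t + 5).
All 3 eigenvalues are distinct, so A is diagonalizable.

Yes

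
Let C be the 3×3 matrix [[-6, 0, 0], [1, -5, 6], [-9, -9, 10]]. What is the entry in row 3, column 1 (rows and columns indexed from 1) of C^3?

-189

Characteristic polynomial: r^3 + r^2 - 26r + 24 = (r - 4)(r - 1)(r + 6), so the eigenvalues are -6, 1, 4.
r=-6: eigenvector (1, -1, 0).
r=1: eigenvector (0, 1, 1).
r=4: eigenvector (0, 2, 3).
P = [[1, 0, 0], [-1, 1, 2], [0, 1, 3]], D = diag(-6, 1, 4), P⁻¹ = [[1, 0, 0], [3, 3, -2], [-1, -1, 1]].
C³ = P·diag(-216, 1, 64)·P⁻¹ = [[-216, 0, 0], [91, -125, 126], [-189, -189, 190]].
The requested entry is -189.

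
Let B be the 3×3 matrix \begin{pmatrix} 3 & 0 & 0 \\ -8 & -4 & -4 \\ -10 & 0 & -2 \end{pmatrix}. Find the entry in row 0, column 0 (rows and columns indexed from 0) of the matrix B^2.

Characteristic polynomial: s^3 + 3s^2 - 10s - 24 = (s - 3)(s + 2)(s + 4), so the eigenvalues are -4, -2, 3.
s=3: eigenvector (1, 0, -2).
s=-4: eigenvector (0, 1, 0).
s=-2: eigenvector (0, -2, 1).
P = [[1, 0, 0], [0, 1, -2], [-2, 0, 1]], D = diag(3, -4, -2), P⁻¹ = [[1, 0, 0], [4, 1, 2], [2, 0, 1]].
B² = P·diag(9, 16, 4)·P⁻¹ = [[9, 0, 0], [48, 16, 24], [-10, 0, 4]].
The requested entry is 9.

9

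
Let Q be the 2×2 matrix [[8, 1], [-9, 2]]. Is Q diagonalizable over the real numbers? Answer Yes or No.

No

Characteristic polynomial: p(t) = t^2 - 10t + 25 = (t - 5)^2.
t = 5 has algebraic multiplicity 2; rank(Q − 5I) = 1, so geometric multiplicity = 1.
Geometric multiplicity < algebraic multiplicity, so Q is not diagonalizable.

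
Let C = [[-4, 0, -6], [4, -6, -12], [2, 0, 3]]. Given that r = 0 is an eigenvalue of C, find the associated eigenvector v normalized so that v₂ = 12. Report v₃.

C = [[-4, 0, -6], [4, -6, -12], [2, 0, 3]].
Solving (C)v = 0 gives the eigenspace spanned by (6, 12, -4).
With v₂ = 12, v = (6, 12, -4), so v₃ = -4.

-4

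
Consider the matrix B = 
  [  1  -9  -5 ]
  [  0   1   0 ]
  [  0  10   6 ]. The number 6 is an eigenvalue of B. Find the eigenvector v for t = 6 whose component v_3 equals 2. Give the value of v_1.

-2

B − 6I = [[-5, -9, -5], [0, -5, 0], [0, 10, 0]].
Solving (B − 6I)v = 0 gives the eigenspace spanned by (-2, 0, 2).
With v_3 = 2, v = (-2, 0, 2), so v_1 = -2.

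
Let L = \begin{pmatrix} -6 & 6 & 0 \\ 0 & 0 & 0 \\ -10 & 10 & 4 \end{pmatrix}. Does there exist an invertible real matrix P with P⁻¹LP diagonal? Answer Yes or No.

Yes

Characteristic polynomial: p(λ) = λ^3 + 2λ^2 - 24λ = λ(λ - 4)(λ + 6).
All 3 eigenvalues are distinct, so L is diagonalizable.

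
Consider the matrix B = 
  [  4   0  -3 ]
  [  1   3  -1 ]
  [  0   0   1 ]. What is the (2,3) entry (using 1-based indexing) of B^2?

Characteristic polynomial: λ^3 - 8λ^2 + 19λ - 12 = (λ - 4)(λ - 3)(λ - 1), so the eigenvalues are 1, 3, 4.
λ=1: eigenvector (1, 0, 1).
λ=3: eigenvector (0, 1, 0).
λ=4: eigenvector (1, 1, 0).
P = [[1, 0, 1], [0, 1, 1], [1, 0, 0]], D = diag(1, 3, 4), P⁻¹ = [[0, 0, 1], [-1, 1, 1], [1, 0, -1]].
B² = P·diag(1, 9, 16)·P⁻¹ = [[16, 0, -15], [7, 9, -7], [0, 0, 1]].
The requested entry is -7.

-7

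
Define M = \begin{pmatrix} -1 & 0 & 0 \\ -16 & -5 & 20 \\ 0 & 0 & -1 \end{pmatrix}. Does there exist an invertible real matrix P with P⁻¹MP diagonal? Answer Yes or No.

Yes

Characteristic polynomial: p(r) = r^3 + 7r^2 + 11r + 5 = (r + 1)^2(r + 5).
r = -1 has algebraic multiplicity 2; rank(M + 1I) = 1, so geometric multiplicity = 2.
Every eigenvalue has geometric = algebraic multiplicity, so M is diagonalizable.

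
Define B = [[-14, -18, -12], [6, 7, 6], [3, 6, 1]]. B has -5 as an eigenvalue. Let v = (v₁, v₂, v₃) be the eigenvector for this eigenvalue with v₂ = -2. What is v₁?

B + 5I = [[-9, -18, -12], [6, 12, 6], [3, 6, 6]].
Solving (B + 5I)v = 0 gives the eigenspace spanned by (4, -2, 0).
With v₂ = -2, v = (4, -2, 0), so v₁ = 4.

4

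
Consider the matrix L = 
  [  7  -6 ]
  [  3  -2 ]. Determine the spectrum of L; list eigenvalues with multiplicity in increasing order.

1, 4

Characteristic polynomial: p(μ) = μ^2 - 5μ + 4 = (μ - 4)(μ - 1).
Roots (with multiplicity): 1, 4.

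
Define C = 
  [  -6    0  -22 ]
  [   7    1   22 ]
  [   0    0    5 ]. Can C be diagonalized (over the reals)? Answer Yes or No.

Characteristic polynomial: p(r) = r^3 - 31r + 30 = (r - 5)(r - 1)(r + 6).
All 3 eigenvalues are distinct, so C is diagonalizable.

Yes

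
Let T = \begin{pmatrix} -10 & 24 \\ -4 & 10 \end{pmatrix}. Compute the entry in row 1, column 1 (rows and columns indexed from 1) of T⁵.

-160

Characteristic polynomial: μ^2 - 4 = (μ - 2)(μ + 2), so the eigenvalues are -2, 2.
μ=-2: eigenvector (3, 1).
μ=2: eigenvector (-2, -1).
P = [[3, -2], [1, -1]], D = diag(-2, 2), P⁻¹ = [[1, -2], [1, -3]].
T⁵ = P·diag(-32, 32)·P⁻¹ = [[-160, 384], [-64, 160]].
The requested entry is -160.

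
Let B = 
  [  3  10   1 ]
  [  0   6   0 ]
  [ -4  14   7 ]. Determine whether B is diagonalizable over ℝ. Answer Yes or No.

No

Characteristic polynomial: p(t) = t^3 - 16t^2 + 85t - 150 = (t - 6)(t - 5)^2.
t = 5 has algebraic multiplicity 2; rank(B − 5I) = 2, so geometric multiplicity = 1.
Geometric multiplicity < algebraic multiplicity, so B is not diagonalizable.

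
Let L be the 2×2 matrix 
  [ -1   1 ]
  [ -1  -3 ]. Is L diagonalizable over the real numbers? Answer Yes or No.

Characteristic polynomial: p(λ) = λ^2 + 4λ + 4 = (λ + 2)^2.
λ = -2 has algebraic multiplicity 2; rank(L + 2I) = 1, so geometric multiplicity = 1.
Geometric multiplicity < algebraic multiplicity, so L is not diagonalizable.

No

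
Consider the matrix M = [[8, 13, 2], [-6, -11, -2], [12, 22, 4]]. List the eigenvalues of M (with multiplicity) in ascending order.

-1, 0, 2

Characteristic polynomial: p(t) = t^3 - t^2 - 2t = t(t - 2)(t + 1).
Roots (with multiplicity): -1, 0, 2.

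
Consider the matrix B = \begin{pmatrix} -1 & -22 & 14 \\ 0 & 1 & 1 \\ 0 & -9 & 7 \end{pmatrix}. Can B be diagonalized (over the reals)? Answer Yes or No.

No

Characteristic polynomial: p(λ) = λ^3 - 7λ^2 + 8λ + 16 = (λ - 4)^2(λ + 1).
λ = 4 has algebraic multiplicity 2; rank(B − 4I) = 2, so geometric multiplicity = 1.
Geometric multiplicity < algebraic multiplicity, so B is not diagonalizable.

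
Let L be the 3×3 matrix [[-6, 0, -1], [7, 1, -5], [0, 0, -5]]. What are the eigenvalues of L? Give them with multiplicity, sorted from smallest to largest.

-6, -5, 1

Characteristic polynomial: p(μ) = μ^3 + 10μ^2 + 19μ - 30 = (μ - 1)(μ + 5)(μ + 6).
Roots (with multiplicity): -6, -5, 1.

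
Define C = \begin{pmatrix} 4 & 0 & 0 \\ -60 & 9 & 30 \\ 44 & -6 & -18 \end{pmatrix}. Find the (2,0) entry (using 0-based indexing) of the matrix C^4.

-11800

Characteristic polynomial: r^3 + 5r^2 - 18r - 72 = (r - 4)(r + 3)(r + 6), so the eigenvalues are -6, -3, 4.
r=-3: eigenvector (0, 5, -2).
r=4: eigenvector (1, 0, 2).
r=-6: eigenvector (0, -2, 1).
P = [[0, 1, 0], [5, 0, -2], [-2, 2, 1]], D = diag(-3, 4, -6), P⁻¹ = [[-4, 1, 2], [1, 0, 0], [-10, 2, 5]].
C⁴ = P·diag(81, 256, 1296)·P⁻¹ = [[256, 0, 0], [24300, -4779, -12150], [-11800, 2430, 6156]].
The requested entry is -11800.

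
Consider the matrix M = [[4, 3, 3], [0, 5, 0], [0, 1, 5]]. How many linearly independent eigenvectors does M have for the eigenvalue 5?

M − 5I = [[-1, 3, 3], [0, 0, 0], [0, 1, 0]].
This matrix has rank 2, so its null space has dimension 3 − 2 = 1.

1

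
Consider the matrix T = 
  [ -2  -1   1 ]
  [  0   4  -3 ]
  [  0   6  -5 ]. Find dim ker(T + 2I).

T + 2I = [[0, -1, 1], [0, 6, -3], [0, 6, -3]].
This matrix has rank 2, so its null space has dimension 3 − 2 = 1.

1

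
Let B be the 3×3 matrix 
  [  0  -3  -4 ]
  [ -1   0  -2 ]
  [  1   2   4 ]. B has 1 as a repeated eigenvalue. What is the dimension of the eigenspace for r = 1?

1

B − 1I = [[-1, -3, -4], [-1, -1, -2], [1, 2, 3]].
This matrix has rank 2, so its null space has dimension 3 − 2 = 1.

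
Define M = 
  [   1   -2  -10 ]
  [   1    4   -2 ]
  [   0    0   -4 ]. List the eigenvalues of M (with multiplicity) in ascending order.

Characteristic polynomial: p(λ) = λ^3 - λ^2 - 14λ + 24 = (λ - 3)(λ - 2)(λ + 4).
Roots (with multiplicity): -4, 2, 3.

-4, 2, 3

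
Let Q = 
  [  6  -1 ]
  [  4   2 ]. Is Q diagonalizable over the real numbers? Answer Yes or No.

No

Characteristic polynomial: p(t) = t^2 - 8t + 16 = (t - 4)^2.
t = 4 has algebraic multiplicity 2; rank(Q − 4I) = 1, so geometric multiplicity = 1.
Geometric multiplicity < algebraic multiplicity, so Q is not diagonalizable.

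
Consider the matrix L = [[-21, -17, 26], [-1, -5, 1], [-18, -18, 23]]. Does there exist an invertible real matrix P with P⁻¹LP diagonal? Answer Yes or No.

Characteristic polynomial: p(μ) = μ^3 + 3μ^2 - 24μ - 80 = (μ - 5)(μ + 4)^2.
μ = -4 has algebraic multiplicity 2; rank(L + 4I) = 2, so geometric multiplicity = 1.
Geometric multiplicity < algebraic multiplicity, so L is not diagonalizable.

No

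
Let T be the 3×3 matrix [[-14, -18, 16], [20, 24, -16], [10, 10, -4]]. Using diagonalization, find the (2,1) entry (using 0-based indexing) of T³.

Characteristic polynomial: λ^3 - 6λ^2 - 16λ + 96 = (λ - 6)(λ - 4)(λ + 4), so the eigenvalues are -4, 4, 6.
λ=-4: eigenvector (-2, 2, 1).
λ=4: eigenvector (-1, 1, 0).
λ=6: eigenvector (-1, 2, 1).
P = [[-2, -1, -1], [2, 1, 2], [1, 0, 1]], D = diag(-4, 4, 6), P⁻¹ = [[-1, -1, 1], [0, 1, -2], [1, 1, 0]].
T³ = P·diag(-64, 64, 216)·P⁻¹ = [[-344, -408, 256], [560, 624, -256], [280, 280, -64]].
The requested entry is 280.

280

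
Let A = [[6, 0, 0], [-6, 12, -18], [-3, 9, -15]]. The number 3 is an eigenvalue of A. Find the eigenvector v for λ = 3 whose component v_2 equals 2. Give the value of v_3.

1

A − 3I = [[3, 0, 0], [-6, 9, -18], [-3, 9, -18]].
Solving (A − 3I)v = 0 gives the eigenspace spanned by (0, 2, 1).
With v_2 = 2, v = (0, 2, 1), so v_3 = 1.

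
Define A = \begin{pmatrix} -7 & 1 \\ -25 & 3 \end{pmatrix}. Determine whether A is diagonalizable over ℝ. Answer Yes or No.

No

Characteristic polynomial: p(μ) = μ^2 + 4μ + 4 = (μ + 2)^2.
μ = -2 has algebraic multiplicity 2; rank(A + 2I) = 1, so geometric multiplicity = 1.
Geometric multiplicity < algebraic multiplicity, so A is not diagonalizable.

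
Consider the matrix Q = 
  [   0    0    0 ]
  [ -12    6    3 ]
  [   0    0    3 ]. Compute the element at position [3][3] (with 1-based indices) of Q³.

Characteristic polynomial: r^3 - 9r^2 + 18r = r(r - 6)(r - 3), so the eigenvalues are 0, 3, 6.
r=0: eigenvector (1, 2, 0).
r=6: eigenvector (0, 1, 0).
r=3: eigenvector (0, -1, 1).
P = [[1, 0, 0], [2, 1, -1], [0, 0, 1]], D = diag(0, 6, 3), P⁻¹ = [[1, 0, 0], [-2, 1, 1], [0, 0, 1]].
Q³ = P·diag(0, 216, 27)·P⁻¹ = [[0, 0, 0], [-432, 216, 189], [0, 0, 27]].
The requested entry is 27.

27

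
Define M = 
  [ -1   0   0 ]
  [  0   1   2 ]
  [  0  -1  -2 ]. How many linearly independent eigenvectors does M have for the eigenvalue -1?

2

M + 1I = [[0, 0, 0], [0, 2, 2], [0, -1, -1]].
This matrix has rank 1, so its null space has dimension 3 − 1 = 2.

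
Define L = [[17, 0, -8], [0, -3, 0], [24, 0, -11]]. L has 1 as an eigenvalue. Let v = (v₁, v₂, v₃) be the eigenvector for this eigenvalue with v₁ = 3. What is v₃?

6

L − 1I = [[16, 0, -8], [0, -4, 0], [24, 0, -12]].
Solving (L − 1I)v = 0 gives the eigenspace spanned by (3, 0, 6).
With v₁ = 3, v = (3, 0, 6), so v₃ = 6.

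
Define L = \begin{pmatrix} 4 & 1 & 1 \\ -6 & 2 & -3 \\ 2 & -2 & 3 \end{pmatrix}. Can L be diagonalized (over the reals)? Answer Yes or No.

No

Characteristic polynomial: p(μ) = μ^3 - 9μ^2 + 24μ - 20 = (μ - 5)(μ - 2)^2.
μ = 2 has algebraic multiplicity 2; rank(L − 2I) = 2, so geometric multiplicity = 1.
Geometric multiplicity < algebraic multiplicity, so L is not diagonalizable.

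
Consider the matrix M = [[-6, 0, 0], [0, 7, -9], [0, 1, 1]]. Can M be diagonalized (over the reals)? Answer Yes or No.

No

Characteristic polynomial: p(μ) = μ^3 - 2μ^2 - 32μ + 96 = (μ - 4)^2(μ + 6).
μ = 4 has algebraic multiplicity 2; rank(M − 4I) = 2, so geometric multiplicity = 1.
Geometric multiplicity < algebraic multiplicity, so M is not diagonalizable.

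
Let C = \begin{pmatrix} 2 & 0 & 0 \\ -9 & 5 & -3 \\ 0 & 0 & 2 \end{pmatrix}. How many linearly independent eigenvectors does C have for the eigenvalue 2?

C − 2I = [[0, 0, 0], [-9, 3, -3], [0, 0, 0]].
This matrix has rank 1, so its null space has dimension 3 − 1 = 2.

2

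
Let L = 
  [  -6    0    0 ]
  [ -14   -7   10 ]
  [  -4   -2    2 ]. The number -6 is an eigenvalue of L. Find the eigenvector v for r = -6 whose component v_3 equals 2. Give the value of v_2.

L + 6I = [[0, 0, 0], [-14, -1, 10], [-4, -2, 8]].
Solving (L + 6I)v = 0 gives the eigenspace spanned by (1, 6, 2).
With v_3 = 2, v = (1, 6, 2), so v_2 = 6.

6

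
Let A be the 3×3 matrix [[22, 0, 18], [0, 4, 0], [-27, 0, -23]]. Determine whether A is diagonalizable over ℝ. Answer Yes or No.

Characteristic polynomial: p(λ) = λ^3 - 3λ^2 - 24λ + 80 = (λ - 4)^2(λ + 5).
λ = 4 has algebraic multiplicity 2; rank(A − 4I) = 1, so geometric multiplicity = 2.
Every eigenvalue has geometric = algebraic multiplicity, so A is diagonalizable.

Yes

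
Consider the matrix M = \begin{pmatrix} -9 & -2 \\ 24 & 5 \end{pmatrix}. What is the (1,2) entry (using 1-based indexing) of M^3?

Characteristic polynomial: λ^2 + 4λ + 3 = (λ + 1)(λ + 3), so the eigenvalues are -3, -1.
λ=-3: eigenvector (1, -3).
λ=-1: eigenvector (-1, 4).
P = [[1, -1], [-3, 4]], D = diag(-3, -1), P⁻¹ = [[4, 1], [3, 1]].
M³ = P·diag(-27, -1)·P⁻¹ = [[-105, -26], [312, 77]].
The requested entry is -26.

-26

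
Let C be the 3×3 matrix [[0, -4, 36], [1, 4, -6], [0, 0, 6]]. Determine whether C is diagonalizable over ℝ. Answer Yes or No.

No

Characteristic polynomial: p(μ) = μ^3 - 10μ^2 + 28μ - 24 = (μ - 6)(μ - 2)^2.
μ = 2 has algebraic multiplicity 2; rank(C − 2I) = 2, so geometric multiplicity = 1.
Geometric multiplicity < algebraic multiplicity, so C is not diagonalizable.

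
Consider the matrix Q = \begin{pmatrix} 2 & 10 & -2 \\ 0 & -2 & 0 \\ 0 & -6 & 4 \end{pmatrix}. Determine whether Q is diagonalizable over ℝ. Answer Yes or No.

Yes

Characteristic polynomial: p(r) = r^3 - 4r^2 - 4r + 16 = (r - 4)(r - 2)(r + 2).
All 3 eigenvalues are distinct, so Q is diagonalizable.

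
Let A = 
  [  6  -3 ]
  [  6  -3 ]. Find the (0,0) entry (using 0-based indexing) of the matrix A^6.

1458

Characteristic polynomial: λ^2 - 3λ = λ(λ - 3), so the eigenvalues are 0, 3.
λ=0: eigenvector (1, 2).
λ=3: eigenvector (-1, -1).
P = [[1, -1], [2, -1]], D = diag(0, 3), P⁻¹ = [[-1, 1], [-2, 1]].
A⁶ = P·diag(0, 729)·P⁻¹ = [[1458, -729], [1458, -729]].
The requested entry is 1458.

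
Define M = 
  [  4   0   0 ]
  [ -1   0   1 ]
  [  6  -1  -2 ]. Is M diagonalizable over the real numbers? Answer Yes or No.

Characteristic polynomial: p(λ) = λ^3 - 2λ^2 - 7λ - 4 = (λ - 4)(λ + 1)^2.
λ = -1 has algebraic multiplicity 2; rank(M + 1I) = 2, so geometric multiplicity = 1.
Geometric multiplicity < algebraic multiplicity, so M is not diagonalizable.

No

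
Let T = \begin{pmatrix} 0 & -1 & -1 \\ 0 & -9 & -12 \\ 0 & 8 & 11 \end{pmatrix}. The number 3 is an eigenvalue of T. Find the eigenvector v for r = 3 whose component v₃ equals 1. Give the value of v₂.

-1

T − 3I = [[-3, -1, -1], [0, -12, -12], [0, 8, 8]].
Solving (T − 3I)v = 0 gives the eigenspace spanned by (0, -1, 1).
With v₃ = 1, v = (0, -1, 1), so v₂ = -1.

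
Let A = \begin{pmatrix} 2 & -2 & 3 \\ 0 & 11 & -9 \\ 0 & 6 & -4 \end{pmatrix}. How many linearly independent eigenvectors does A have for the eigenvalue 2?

1

A − 2I = [[0, -2, 3], [0, 9, -9], [0, 6, -6]].
This matrix has rank 2, so its null space has dimension 3 − 2 = 1.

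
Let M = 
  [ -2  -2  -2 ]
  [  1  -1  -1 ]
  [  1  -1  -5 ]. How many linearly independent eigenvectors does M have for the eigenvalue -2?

M + 2I = [[0, -2, -2], [1, 1, -1], [1, -1, -3]].
This matrix has rank 2, so its null space has dimension 3 − 2 = 1.

1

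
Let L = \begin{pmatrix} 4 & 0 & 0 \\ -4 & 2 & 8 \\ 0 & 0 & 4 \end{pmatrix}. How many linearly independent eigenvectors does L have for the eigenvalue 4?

L − 4I = [[0, 0, 0], [-4, -2, 8], [0, 0, 0]].
This matrix has rank 1, so its null space has dimension 3 − 1 = 2.

2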